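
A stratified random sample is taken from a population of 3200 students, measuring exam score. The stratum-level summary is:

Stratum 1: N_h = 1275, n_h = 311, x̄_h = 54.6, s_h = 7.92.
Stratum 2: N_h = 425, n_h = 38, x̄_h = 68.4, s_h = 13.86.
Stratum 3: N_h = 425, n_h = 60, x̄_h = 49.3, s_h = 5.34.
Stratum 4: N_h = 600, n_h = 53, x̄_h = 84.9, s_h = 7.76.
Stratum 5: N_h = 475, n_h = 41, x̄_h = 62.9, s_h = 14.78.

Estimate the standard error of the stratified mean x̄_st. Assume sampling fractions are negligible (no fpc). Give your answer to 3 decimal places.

SE(x̄_st) ≈ 0.536

V̂(x̄_st) = Σ W_h² s_h²/n_h, with W_h = N_h/N and N = 3200:
  stratum 1: (1275/3200)²·7.92²/311 = 0.0320192
  stratum 2: (425/3200)²·13.86²/38 = 0.0891704
  stratum 3: (425/3200)²·5.34²/60 = 0.00838319
  stratum 4: (600/3200)²·7.76²/53 = 0.0399439
  stratum 5: (475/3200)²·14.78²/41 = 0.117396
V̂(x̄_st) = 0.286912
SE(x̄_st) = √0.286912 = 0.535642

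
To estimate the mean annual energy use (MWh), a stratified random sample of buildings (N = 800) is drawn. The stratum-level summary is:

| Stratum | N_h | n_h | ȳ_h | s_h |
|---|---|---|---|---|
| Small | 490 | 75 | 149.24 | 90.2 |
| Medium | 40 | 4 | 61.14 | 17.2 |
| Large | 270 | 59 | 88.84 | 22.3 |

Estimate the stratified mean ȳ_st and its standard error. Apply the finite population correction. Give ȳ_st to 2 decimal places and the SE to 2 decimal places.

ȳ_st ≈ 124.45, SE ≈ 5.95

ȳ_st = Σ W_h ȳ_h = (490·149.24 + 40·61.14 + 270·88.84)/800 = 124.45000
V̂(ȳ_st) = Σ W_h² (1 − n_h/N_h) s_h²/n_h, with W_h = N_h/N and N = 800:
  stratum Small: (490/800)²·(1 − 75/490)·90.2²/75 = 34.468
  stratum Medium: (40/800)²·(1 − 4/40)·17.2²/4 = 0.16641
  stratum Large: (270/800)²·(1 − 59/270)·22.3²/59 = 0.750281
V̂(ȳ_st) = 35.3847
SE(ȳ_st) = √35.3847 = 5.9485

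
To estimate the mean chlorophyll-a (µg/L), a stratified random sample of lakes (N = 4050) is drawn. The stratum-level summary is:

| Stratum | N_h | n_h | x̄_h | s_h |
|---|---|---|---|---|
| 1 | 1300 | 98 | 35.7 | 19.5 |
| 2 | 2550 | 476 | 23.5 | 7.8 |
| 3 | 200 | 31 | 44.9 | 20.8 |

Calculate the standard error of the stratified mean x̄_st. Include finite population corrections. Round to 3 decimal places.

SE(x̄_st) ≈ 0.663

V̂(x̄_st) = Σ W_h² (1 − n_h/N_h) s_h²/n_h, with W_h = N_h/N and N = 4050:
  stratum 1: (1300/4050)²·(1 − 98/1300)·19.5²/98 = 0.369642
  stratum 2: (2550/4050)²·(1 − 476/2550)·7.8²/476 = 0.0412118
  stratum 3: (200/4050)²·(1 − 31/200)·20.8²/31 = 0.0287589
V̂(x̄_st) = 0.439612
SE(x̄_st) = √0.439612 = 0.663033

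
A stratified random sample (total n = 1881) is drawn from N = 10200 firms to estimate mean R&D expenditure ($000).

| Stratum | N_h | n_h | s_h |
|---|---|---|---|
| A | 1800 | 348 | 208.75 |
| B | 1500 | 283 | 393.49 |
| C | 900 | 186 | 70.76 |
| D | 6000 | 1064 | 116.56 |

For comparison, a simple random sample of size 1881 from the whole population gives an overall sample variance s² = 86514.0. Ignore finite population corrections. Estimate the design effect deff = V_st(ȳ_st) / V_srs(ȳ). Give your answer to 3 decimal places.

deff ≈ 0.443

V̂(ȳ_st) = Σ W_h² s_h²/n_h, with W_h = N_h/N and N = 10200:
  stratum A: (1800/10200)²·208.75²/348 = 3.89958
  stratum B: (1500/10200)²·393.49²/283 = 11.8321
  stratum C: (900/10200)²·70.76²/186 = 0.209579
  stratum D: (6000/10200)²·116.56²/1064 = 4.41834
V_st = 20.3596
V_srs = s²/n = 86514.0/1881 = 45.9936
deff = V_st / V_srs = 20.3596/45.9936 = 0.4427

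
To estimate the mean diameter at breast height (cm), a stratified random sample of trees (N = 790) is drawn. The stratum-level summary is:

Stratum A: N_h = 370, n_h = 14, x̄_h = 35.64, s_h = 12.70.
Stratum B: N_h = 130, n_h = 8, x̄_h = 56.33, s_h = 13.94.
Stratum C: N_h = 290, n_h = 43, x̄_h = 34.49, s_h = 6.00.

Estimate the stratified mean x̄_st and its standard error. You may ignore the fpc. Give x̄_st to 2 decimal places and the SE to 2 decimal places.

x̄_st ≈ 38.62, SE ≈ 1.82

x̄_st = Σ W_h x̄_h = (370·35.64 + 130·56.33 + 290·34.49)/790 = 38.62253
V̂(x̄_st) = Σ W_h² s_h²/n_h, with W_h = N_h/N and N = 790:
  stratum A: (370/790)²·12.70²/14 = 2.52714
  stratum B: (130/790)²·13.94²/8 = 0.657761
  stratum C: (290/790)²·6.00²/43 = 0.112817
V̂(x̄_st) = 3.29771
SE(x̄_st) = √3.29771 = 1.81596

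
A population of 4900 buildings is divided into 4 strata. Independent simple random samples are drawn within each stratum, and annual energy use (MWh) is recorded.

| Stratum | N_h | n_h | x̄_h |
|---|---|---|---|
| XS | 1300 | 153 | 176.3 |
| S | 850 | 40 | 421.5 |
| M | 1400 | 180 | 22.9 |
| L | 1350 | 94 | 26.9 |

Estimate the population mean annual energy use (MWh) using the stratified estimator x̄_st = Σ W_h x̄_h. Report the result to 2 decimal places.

N = Σ N_h = 4900. Stratum weights W_h = N_h/N.
x̄_st = (1300·176.3 + 850·421.5 + 1400·22.9 + 1350·26.9) / 4900 = 133.8449

x̄_st ≈ 133.84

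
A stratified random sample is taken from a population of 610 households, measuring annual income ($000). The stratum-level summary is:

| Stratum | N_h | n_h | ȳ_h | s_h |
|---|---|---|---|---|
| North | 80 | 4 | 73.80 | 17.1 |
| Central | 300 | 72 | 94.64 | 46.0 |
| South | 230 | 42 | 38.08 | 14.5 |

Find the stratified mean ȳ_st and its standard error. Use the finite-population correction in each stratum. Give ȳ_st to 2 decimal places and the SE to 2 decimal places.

ȳ_st ≈ 70.58, SE ≈ 2.68

ȳ_st = Σ W_h ȳ_h = (80·73.80 + 300·94.64 + 230·38.08)/610 = 70.58098
V̂(ȳ_st) = Σ W_h² (1 − n_h/N_h) s_h²/n_h, with W_h = N_h/N and N = 610:
  stratum North: (80/610)²·(1 − 4/80)·17.1²/4 = 1.19447
  stratum Central: (300/610)²·(1 − 72/300)·46.0²/72 = 5.40231
  stratum South: (230/610)²·(1 − 42/230)·14.5²/42 = 0.581718
V̂(ȳ_st) = 7.1785
SE(ȳ_st) = √7.1785 = 2.67927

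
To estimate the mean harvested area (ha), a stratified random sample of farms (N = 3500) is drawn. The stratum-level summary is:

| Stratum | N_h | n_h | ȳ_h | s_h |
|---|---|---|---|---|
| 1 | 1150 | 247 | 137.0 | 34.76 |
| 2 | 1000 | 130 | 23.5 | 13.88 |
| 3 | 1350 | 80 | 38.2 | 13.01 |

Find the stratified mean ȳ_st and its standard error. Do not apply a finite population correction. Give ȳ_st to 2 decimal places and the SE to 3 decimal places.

ȳ_st = Σ W_h ȳ_h = (1150·137.0 + 1000·23.5 + 1350·38.2)/3500 = 66.46286
V̂(ȳ_st) = Σ W_h² s_h²/n_h, with W_h = N_h/N and N = 3500:
  stratum 1: (1150/3500)²·34.76²/247 = 0.528107
  stratum 2: (1000/3500)²·13.88²/130 = 0.120976
  stratum 3: (1350/3500)²·13.01²/80 = 0.314772
V̂(ȳ_st) = 0.963855
SE(ȳ_st) = √0.963855 = 0.981761

ȳ_st ≈ 66.46, SE ≈ 0.982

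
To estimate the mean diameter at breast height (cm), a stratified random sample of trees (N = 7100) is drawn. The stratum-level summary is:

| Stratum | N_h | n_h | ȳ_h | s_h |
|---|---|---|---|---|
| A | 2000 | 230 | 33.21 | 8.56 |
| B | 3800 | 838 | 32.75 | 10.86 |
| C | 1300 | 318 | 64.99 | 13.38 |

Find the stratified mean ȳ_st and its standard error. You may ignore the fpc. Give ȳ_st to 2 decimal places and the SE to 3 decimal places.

ȳ_st = Σ W_h ȳ_h = (2000·33.21 + 3800·32.75 + 1300·64.99)/7100 = 38.78268
V̂(ȳ_st) = Σ W_h² s_h²/n_h, with W_h = N_h/N and N = 7100:
  stratum A: (2000/7100)²·8.56²/230 = 0.0252792
  stratum B: (3800/7100)²·10.86²/838 = 0.040315
  stratum C: (1300/7100)²·13.38²/318 = 0.0188736
V̂(ȳ_st) = 0.0844677
SE(ȳ_st) = √0.0844677 = 0.290633

ȳ_st ≈ 38.78, SE ≈ 0.291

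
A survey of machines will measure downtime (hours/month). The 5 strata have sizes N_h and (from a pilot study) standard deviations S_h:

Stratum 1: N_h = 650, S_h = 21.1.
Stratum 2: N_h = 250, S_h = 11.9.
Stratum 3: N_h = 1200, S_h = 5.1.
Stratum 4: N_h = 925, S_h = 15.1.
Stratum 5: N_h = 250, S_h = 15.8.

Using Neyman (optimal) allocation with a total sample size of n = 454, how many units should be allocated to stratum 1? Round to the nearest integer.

Neyman allocation: n_h = n · N_h S_h / Σ N_i S_i, with n = 454.
  stratum 1: N_h·S_h = 650·21.1 = 13715.00
  stratum 2: N_h·S_h = 250·11.9 = 2975.00
  stratum 3: N_h·S_h = 1200·5.1 = 6120.00
  stratum 4: N_h·S_h = 925·15.1 = 13967.50
  stratum 5: N_h·S_h = 250·15.8 = 3950.00
Σ N_h S_h = 40727.50
n for stratum 1 = 454·13715.00/40727.50 = 152.885 → 153

153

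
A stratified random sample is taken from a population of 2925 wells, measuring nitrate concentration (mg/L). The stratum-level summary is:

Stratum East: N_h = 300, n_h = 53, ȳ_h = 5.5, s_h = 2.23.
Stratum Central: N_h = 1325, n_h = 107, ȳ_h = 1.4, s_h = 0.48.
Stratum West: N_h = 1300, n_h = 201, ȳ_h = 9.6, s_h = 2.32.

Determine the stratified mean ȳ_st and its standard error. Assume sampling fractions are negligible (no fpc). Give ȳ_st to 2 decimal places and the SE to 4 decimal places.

ȳ_st = Σ W_h ȳ_h = (300·5.5 + 1325·1.4 + 1300·9.6)/2925 = 5.46496
V̂(ȳ_st) = Σ W_h² s_h²/n_h, with W_h = N_h/N and N = 2925:
  stratum East: (300/2925)²·2.23²/53 = 0.000987017
  stratum Central: (1325/2925)²·0.48²/107 = 0.000441854
  stratum West: (1300/2925)²·2.32²/201 = 0.0052895
V̂(ȳ_st) = 0.00671837
SE(ȳ_st) = √0.00671837 = 0.0819657

ȳ_st ≈ 5.46, SE ≈ 0.0820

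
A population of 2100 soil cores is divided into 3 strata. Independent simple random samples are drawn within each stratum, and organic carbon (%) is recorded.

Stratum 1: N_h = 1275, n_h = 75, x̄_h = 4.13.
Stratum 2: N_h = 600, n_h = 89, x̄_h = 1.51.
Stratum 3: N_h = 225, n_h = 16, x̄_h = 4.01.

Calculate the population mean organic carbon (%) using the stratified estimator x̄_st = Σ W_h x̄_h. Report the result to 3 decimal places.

N = Σ N_h = 2100. Stratum weights W_h = N_h/N.
x̄_st = (1275·4.13 + 600·1.51 + 225·4.01) / 2100 = 3.36857

x̄_st ≈ 3.369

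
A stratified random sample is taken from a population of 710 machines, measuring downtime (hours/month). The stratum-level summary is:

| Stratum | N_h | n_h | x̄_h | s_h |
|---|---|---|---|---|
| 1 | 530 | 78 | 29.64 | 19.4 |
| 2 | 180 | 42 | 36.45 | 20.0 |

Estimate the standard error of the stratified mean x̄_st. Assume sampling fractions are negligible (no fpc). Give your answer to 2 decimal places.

V̂(x̄_st) = Σ W_h² s_h²/n_h, with W_h = N_h/N and N = 710:
  stratum 1: (530/710)²·19.4²/78 = 2.68871
  stratum 2: (180/710)²·20.0²/42 = 0.612123
V̂(x̄_st) = 3.30083
SE(x̄_st) = √3.30083 = 1.81682

SE(x̄_st) ≈ 1.82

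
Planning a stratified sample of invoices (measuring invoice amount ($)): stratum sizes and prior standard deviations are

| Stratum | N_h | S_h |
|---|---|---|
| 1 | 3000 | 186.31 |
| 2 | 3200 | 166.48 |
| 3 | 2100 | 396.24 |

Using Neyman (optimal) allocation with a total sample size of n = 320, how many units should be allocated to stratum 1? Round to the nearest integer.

Neyman allocation: n_h = n · N_h S_h / Σ N_i S_i, with n = 320.
  stratum 1: N_h·S_h = 3000·186.31 = 558930.00
  stratum 2: N_h·S_h = 3200·166.48 = 532736.00
  stratum 3: N_h·S_h = 2100·396.24 = 832104.00
Σ N_h S_h = 1923770.00
n for stratum 1 = 320·558930.00/1923770.00 = 92.972 → 93

93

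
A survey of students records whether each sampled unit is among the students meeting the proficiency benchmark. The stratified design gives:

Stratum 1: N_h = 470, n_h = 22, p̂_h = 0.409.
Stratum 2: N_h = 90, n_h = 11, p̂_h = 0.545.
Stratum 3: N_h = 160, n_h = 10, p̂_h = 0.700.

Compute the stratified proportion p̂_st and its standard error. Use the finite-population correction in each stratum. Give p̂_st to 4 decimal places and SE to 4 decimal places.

N = 720; stratum weights W_h = N_h/N.
p̂_st = Σ W_h p̂_h = (470·0.409 + 90·0.545 + 160·0.700)/720 = 0.49067
V̂(p̂_st) = Σ W_h² (1 − n_h/N_h) p̂_h(1−p̂_h)/(n_h−1):
  stratum 1: (470/720)²·(1 − 22/470)·0.409·0.591/21 = 0.00467522
  stratum 2: (90/720)²·(1 − 11/90)·0.545·0.455/10 = 0.000340105
  stratum 3: (160/720)²·(1 − 10/160)·0.700·0.300/9 = 0.00108025
V̂(p̂_st) = 0.00609557; SE = √V̂ = 0.0780742

p̂_st ≈ 0.4907, SE ≈ 0.0781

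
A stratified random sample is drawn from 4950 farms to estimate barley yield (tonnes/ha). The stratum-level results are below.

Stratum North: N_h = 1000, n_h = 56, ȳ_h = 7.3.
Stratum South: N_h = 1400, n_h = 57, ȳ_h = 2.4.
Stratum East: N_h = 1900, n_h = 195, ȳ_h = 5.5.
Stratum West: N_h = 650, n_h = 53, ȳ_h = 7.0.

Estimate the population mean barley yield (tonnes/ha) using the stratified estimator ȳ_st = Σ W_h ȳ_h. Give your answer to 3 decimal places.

ȳ_st ≈ 5.184

N = Σ N_h = 4950. Stratum weights W_h = N_h/N.
ȳ_st = (1000·7.3 + 1400·2.4 + 1900·5.5 + 650·7.0) / 4950 = 5.18384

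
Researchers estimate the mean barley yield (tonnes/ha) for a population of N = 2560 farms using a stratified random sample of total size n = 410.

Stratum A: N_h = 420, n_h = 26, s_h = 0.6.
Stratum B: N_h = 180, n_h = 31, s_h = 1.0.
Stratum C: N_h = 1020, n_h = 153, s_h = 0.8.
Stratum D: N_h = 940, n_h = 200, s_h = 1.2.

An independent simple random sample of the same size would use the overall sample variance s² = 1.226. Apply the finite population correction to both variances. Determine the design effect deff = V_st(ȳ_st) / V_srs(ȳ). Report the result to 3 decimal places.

V̂(ȳ_st) = Σ W_h² (1 − n_h/N_h) s_h²/n_h, with W_h = N_h/N and N = 2560:
  stratum A: (420/2560)²·(1 − 26/420)·0.6²/26 = 0.000349619
  stratum B: (180/2560)²·(1 − 31/180)·1.0²/31 = 0.000132013
  stratum C: (1020/2560)²·(1 − 153/1020)·0.8²/153 = 0.000564453
  stratum D: (940/2560)²·(1 − 200/940)·1.2²/200 = 0.000764209
V_st = 0.00181029
V_srs = (1 − 410/2560)·1.226/410 = 0.00251134
deff = V_st / V_srs = 0.00181029/0.00251134 = 0.7208

deff ≈ 0.721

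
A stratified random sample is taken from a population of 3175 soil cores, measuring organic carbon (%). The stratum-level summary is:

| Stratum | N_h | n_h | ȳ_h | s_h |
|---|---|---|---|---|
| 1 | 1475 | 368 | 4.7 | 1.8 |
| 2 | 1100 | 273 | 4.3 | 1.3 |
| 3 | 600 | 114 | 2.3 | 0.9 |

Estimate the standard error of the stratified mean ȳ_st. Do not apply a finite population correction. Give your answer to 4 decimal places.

SE(ȳ_st) ≈ 0.0538

V̂(ȳ_st) = Σ W_h² s_h²/n_h, with W_h = N_h/N and N = 3175:
  stratum 1: (1475/3175)²·1.8²/368 = 0.00190018
  stratum 2: (1100/3175)²·1.3²/273 = 0.000743057
  stratum 3: (600/3175)²·0.9²/114 = 0.000253744
V̂(ȳ_st) = 0.00289698
SE(ȳ_st) = √0.00289698 = 0.0538236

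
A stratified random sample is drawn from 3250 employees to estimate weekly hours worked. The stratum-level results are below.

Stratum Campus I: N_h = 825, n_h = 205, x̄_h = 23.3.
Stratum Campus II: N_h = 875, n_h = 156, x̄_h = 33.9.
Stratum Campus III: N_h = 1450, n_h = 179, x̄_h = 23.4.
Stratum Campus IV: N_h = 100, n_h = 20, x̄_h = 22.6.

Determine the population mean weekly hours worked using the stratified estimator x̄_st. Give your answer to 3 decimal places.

N = Σ N_h = 3250. Stratum weights W_h = N_h/N.
x̄_st = (825·23.3 + 875·33.9 + 1450·23.4 + 100·22.6) / 3250 = 26.17692

x̄_st ≈ 26.177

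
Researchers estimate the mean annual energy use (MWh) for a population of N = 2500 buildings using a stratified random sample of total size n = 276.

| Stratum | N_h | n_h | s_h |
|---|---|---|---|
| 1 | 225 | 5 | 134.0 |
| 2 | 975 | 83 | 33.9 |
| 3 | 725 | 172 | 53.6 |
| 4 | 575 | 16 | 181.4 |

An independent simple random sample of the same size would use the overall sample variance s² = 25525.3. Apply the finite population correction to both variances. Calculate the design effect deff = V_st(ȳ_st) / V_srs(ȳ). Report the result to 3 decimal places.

deff ≈ 1.668

V̂(ȳ_st) = Σ W_h² (1 − n_h/N_h) s_h²/n_h, with W_h = N_h/N and N = 2500:
  stratum 1: (225/2500)²·(1 − 5/225)·134.0²/5 = 28.4423
  stratum 2: (975/2500)²·(1 − 83/975)·33.9²/83 = 1.92669
  stratum 3: (725/2500)²·(1 − 172/725)·53.6²/172 = 1.07148
  stratum 4: (575/2500)²·(1 − 16/575)·181.4²/16 = 105.768
V_st = 137.208
V_srs = (1 − 276/2500)·25525.3/276 = 82.2729
deff = V_st / V_srs = 137.208/82.2729 = 1.6677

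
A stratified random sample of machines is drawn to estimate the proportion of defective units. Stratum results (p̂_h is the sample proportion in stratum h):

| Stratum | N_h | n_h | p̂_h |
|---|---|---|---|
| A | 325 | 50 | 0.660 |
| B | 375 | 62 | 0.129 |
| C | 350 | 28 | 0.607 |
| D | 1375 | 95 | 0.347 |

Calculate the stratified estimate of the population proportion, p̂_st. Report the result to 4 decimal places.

p̂_st ≈ 0.3928

N = 2425; stratum weights W_h = N_h/N.
p̂_st = Σ W_h p̂_h = (325·0.660 + 375·0.129 + 350·0.607 + 1375·0.347)/2425 = 0.39276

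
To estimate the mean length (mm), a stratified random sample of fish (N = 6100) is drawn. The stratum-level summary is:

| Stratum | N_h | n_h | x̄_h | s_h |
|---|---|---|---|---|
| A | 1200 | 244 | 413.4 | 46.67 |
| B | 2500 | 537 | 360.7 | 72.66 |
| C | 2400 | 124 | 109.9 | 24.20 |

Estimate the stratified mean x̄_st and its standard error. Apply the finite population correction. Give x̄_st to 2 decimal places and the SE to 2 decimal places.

x̄_st = Σ W_h x̄_h = (1200·413.4 + 2500·360.7 + 2400·109.9)/6100 = 272.39180
V̂(x̄_st) = Σ W_h² (1 − n_h/N_h) s_h²/n_h, with W_h = N_h/N and N = 6100:
  stratum A: (1200/6100)²·(1 − 244/1200)·46.67²/244 = 0.275211
  stratum B: (2500/6100)²·(1 − 537/2500)·72.66²/537 = 1.29663
  stratum C: (2400/6100)²·(1 − 124/2400)·24.20²/124 = 0.693319
V̂(x̄_st) = 2.26516
SE(x̄_st) = √2.26516 = 1.50505

x̄_st ≈ 272.39, SE ≈ 1.51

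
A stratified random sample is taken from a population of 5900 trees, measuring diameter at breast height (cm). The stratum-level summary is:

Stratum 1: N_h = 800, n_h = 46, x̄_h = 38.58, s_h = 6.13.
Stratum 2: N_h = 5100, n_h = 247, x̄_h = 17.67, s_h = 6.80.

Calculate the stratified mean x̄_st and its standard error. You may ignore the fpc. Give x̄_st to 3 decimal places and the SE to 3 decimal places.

x̄_st ≈ 20.505, SE ≈ 0.394

x̄_st = Σ W_h x̄_h = (800·38.58 + 5100·17.67)/5900 = 20.50525
V̂(x̄_st) = Σ W_h² s_h²/n_h, with W_h = N_h/N and N = 5900:
  stratum 1: (800/5900)²·6.13²/46 = 0.0150189
  stratum 2: (5100/5900)²·6.80²/247 = 0.139881
V̂(x̄_st) = 0.154899
SE(x̄_st) = √0.154899 = 0.393573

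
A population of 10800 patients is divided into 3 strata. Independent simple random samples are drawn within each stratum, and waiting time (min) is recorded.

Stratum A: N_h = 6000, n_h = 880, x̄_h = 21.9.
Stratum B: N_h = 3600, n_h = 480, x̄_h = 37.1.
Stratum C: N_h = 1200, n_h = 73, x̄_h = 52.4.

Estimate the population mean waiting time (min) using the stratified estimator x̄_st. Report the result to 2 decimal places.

N = Σ N_h = 10800. Stratum weights W_h = N_h/N.
x̄_st = (6000·21.9 + 3600·37.1 + 1200·52.4) / 10800 = 30.3556

x̄_st ≈ 30.36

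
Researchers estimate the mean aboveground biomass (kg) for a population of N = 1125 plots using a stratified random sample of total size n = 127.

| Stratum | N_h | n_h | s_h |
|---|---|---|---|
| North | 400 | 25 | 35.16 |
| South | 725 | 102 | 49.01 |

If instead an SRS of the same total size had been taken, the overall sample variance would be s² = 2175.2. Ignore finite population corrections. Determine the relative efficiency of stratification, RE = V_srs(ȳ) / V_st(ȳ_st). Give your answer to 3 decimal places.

RE ≈ 1.068

V̂(ȳ_st) = Σ W_h² s_h²/n_h, with W_h = N_h/N and N = 1125:
  stratum North: (400/1125)²·35.16²/25 = 6.25133
  stratum South: (725/1125)²·49.01²/102 = 9.78003
V_st = 16.0314
V_srs = s²/n = 2175.2/127 = 17.1276
Relative efficiency = V_srs / V_st = 17.1276/16.0314 = 1.0684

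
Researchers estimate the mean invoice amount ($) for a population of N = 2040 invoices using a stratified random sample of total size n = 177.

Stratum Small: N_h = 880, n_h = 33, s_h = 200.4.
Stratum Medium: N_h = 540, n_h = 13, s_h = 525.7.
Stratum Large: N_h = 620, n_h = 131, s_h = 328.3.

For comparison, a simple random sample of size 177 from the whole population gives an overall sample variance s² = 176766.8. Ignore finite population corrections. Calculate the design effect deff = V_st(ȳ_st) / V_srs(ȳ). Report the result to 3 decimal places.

deff ≈ 1.794

V̂(ȳ_st) = Σ W_h² s_h²/n_h, with W_h = N_h/N and N = 2040:
  stratum Small: (880/2040)²·200.4²/33 = 226.457
  stratum Medium: (540/2040)²·525.7²/13 = 1489.57
  stratum Large: (620/2040)²·328.3²/131 = 75.9965
V_st = 1792.02
V_srs = s²/n = 176766.8/177 = 998.682
deff = V_st / V_srs = 1792.02/998.682 = 1.7944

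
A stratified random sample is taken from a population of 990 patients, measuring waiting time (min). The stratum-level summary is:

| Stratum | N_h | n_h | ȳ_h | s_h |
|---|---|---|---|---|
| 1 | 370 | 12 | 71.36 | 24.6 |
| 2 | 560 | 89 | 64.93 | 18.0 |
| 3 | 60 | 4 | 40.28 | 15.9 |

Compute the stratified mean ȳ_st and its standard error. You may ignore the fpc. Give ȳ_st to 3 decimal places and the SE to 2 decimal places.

ȳ_st ≈ 65.839, SE ≈ 2.91

ȳ_st = Σ W_h ȳ_h = (370·71.36 + 560·64.93 + 60·40.28)/990 = 65.83919
V̂(ȳ_st) = Σ W_h² s_h²/n_h, with W_h = N_h/N and N = 990:
  stratum 1: (370/990)²·24.6²/12 = 7.04404
  stratum 2: (560/990)²·18.0²/89 = 1.16482
  stratum 3: (60/990)²·15.9²/4 = 0.232149
V̂(ȳ_st) = 8.44102
SE(ȳ_st) = √8.44102 = 2.90534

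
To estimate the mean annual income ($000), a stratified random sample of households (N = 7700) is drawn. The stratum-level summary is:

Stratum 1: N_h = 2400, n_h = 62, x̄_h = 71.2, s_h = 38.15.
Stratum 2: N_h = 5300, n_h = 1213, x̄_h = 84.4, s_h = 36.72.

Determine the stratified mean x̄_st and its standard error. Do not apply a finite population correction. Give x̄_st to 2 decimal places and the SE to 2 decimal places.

x̄_st ≈ 80.29, SE ≈ 1.68

x̄_st = Σ W_h x̄_h = (2400·71.2 + 5300·84.4)/7700 = 80.28571
V̂(x̄_st) = Σ W_h² s_h²/n_h, with W_h = N_h/N and N = 7700:
  stratum 1: (2400/7700)²·38.15²/62 = 2.28054
  stratum 2: (5300/7700)²·36.72²/1213 = 0.526641
V̂(x̄_st) = 2.80719
SE(x̄_st) = √2.80719 = 1.67547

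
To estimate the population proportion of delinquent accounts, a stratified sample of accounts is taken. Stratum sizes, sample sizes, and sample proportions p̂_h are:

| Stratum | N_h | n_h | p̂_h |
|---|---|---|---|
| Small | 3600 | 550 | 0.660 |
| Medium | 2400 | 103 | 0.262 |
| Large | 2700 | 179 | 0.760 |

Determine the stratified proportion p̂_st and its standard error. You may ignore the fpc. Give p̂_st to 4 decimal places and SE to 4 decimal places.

N = 8700; stratum weights W_h = N_h/N.
p̂_st = Σ W_h p̂_h = (3600·0.660 + 2400·0.262 + 2700·0.760)/8700 = 0.58124
V̂(p̂_st) = Σ W_h² p̂_h(1−p̂_h)/(n_h−1):
  stratum Small: (3600/8700)²·0.660·0.340/549 = 6.99869e-05
  stratum Medium: (2400/8700)²·0.262·0.738/102 = 0.000144259
  stratum Large: (2700/8700)²·0.760·0.240/178 = 9.86947e-05
V̂(p̂_st) = 0.00031294; SE = √V̂ = 0.0176901

p̂_st ≈ 0.5812, SE ≈ 0.0177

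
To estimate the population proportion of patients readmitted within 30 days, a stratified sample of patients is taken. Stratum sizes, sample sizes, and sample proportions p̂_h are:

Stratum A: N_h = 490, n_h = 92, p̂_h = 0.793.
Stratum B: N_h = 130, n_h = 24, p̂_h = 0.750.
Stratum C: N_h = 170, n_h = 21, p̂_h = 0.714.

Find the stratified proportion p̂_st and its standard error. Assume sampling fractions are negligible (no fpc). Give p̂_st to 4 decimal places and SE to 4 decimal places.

N = 790; stratum weights W_h = N_h/N.
p̂_st = Σ W_h p̂_h = (490·0.793 + 130·0.750 + 170·0.714)/790 = 0.76892
V̂(p̂_st) = Σ W_h² p̂_h(1−p̂_h)/(n_h−1):
  stratum A: (490/790)²·0.793·0.207/91 = 0.000693969
  stratum B: (130/790)²·0.750·0.250/23 = 0.000220753
  stratum C: (170/790)²·0.714·0.286/20 = 0.0004728
V̂(p̂_st) = 0.00138752; SE = √V̂ = 0.0372495

p̂_st ≈ 0.7689, SE ≈ 0.0372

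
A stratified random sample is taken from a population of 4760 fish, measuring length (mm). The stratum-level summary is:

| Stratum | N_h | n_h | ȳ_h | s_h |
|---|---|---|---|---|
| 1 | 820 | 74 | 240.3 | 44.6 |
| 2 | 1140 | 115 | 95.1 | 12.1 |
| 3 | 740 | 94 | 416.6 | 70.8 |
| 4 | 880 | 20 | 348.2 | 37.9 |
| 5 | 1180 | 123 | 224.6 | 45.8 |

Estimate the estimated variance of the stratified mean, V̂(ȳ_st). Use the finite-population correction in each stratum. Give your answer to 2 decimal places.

V̂(ȳ_st) = Σ W_h² (1 − n_h/N_h) s_h²/n_h, with W_h = N_h/N and N = 4760:
  stratum 1: (820/4760)²·(1 − 74/820)·44.6²/74 = 0.725733
  stratum 2: (1140/4760)²·(1 − 115/1140)·12.1²/115 = 0.065658
  stratum 3: (740/4760)²·(1 − 94/740)·70.8²/94 = 1.12509
  stratum 4: (880/4760)²·(1 − 20/880)·37.9²/20 = 2.39892
  stratum 5: (1180/4760)²·(1 − 123/1180)·45.8²/123 = 0.938791
V̂(ȳ_st) = 5.2542

V̂(ȳ_st) ≈ 5.25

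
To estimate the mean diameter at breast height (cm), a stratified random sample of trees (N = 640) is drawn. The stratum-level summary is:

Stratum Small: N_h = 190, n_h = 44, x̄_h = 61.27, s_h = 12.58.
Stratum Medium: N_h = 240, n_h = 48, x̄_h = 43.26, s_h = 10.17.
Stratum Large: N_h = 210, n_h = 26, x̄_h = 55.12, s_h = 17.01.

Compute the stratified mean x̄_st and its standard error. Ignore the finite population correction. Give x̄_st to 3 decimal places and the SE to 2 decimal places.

x̄_st ≈ 52.498, SE ≈ 1.35

x̄_st = Σ W_h x̄_h = (190·61.27 + 240·43.26 + 210·55.12)/640 = 52.49828
V̂(x̄_st) = Σ W_h² s_h²/n_h, with W_h = N_h/N and N = 640:
  stratum Small: (190/640)²·12.58²/44 = 0.316998
  stratum Medium: (240/640)²·10.17²/48 = 0.303014
  stratum Large: (210/640)²·17.01²/26 = 1.19816
V̂(x̄_st) = 1.81817
SE(x̄_st) = √1.81817 = 1.3484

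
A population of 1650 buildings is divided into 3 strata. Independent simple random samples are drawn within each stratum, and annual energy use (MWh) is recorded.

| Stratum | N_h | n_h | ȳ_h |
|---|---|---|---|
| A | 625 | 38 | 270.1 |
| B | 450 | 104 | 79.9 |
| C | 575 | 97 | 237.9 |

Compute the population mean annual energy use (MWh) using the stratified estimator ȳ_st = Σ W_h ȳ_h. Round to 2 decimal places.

N = Σ N_h = 1650. Stratum weights W_h = N_h/N.
ȳ_st = (625·270.1 + 450·79.9 + 575·237.9) / 1650 = 207.0061

ȳ_st ≈ 207.01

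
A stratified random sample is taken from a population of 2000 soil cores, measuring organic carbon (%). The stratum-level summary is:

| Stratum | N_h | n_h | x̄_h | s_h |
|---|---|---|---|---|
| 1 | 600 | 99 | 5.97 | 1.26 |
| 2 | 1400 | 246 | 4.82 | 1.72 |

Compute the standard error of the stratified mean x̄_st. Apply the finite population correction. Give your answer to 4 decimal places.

V̂(x̄_st) = Σ W_h² (1 − n_h/N_h) s_h²/n_h, with W_h = N_h/N and N = 2000:
  stratum 1: (600/2000)²·(1 − 99/600)·1.26²/99 = 0.00120513
  stratum 2: (1400/2000)²·(1 − 246/1400)·1.72²/246 = 0.00485731
V̂(x̄_st) = 0.00606244
SE(x̄_st) = √0.00606244 = 0.0778617

SE(x̄_st) ≈ 0.0779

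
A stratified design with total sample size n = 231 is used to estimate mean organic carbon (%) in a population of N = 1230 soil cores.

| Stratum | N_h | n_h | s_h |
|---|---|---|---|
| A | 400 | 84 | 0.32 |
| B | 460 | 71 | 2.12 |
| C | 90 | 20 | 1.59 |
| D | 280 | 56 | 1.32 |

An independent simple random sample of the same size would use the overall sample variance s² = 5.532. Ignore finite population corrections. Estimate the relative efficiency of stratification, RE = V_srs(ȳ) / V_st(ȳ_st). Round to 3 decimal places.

RE ≈ 2.125

V̂(ȳ_st) = Σ W_h² s_h²/n_h, with W_h = N_h/N and N = 1230:
  stratum A: (400/1230)²·0.32²/84 = 0.000128923
  stratum B: (460/1230)²·2.12²/71 = 0.00885358
  stratum C: (90/1230)²·1.59²/20 = 0.000676767
  stratum D: (280/1230)²·1.32²/56 = 0.00161237
V_st = 0.0112716
V_srs = s²/n = 5.532/231 = 0.0239481
Relative efficiency = V_srs / V_st = 0.0239481/0.0112716 = 2.1246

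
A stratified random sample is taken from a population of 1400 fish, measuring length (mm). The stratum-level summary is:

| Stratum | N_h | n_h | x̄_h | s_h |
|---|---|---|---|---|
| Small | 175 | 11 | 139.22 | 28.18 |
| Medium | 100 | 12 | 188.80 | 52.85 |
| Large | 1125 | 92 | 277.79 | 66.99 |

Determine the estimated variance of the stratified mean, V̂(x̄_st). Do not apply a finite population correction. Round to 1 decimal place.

V̂(x̄_st) = Σ W_h² s_h²/n_h, with W_h = N_h/N and N = 1400:
  stratum Small: (175/1400)²·28.18²/11 = 1.128
  stratum Medium: (100/1400)²·52.85²/12 = 1.18755
  stratum Large: (1125/1400)²·66.99²/92 = 31.4979
V̂(x̄_st) = 33.8134

V̂(x̄_st) ≈ 33.8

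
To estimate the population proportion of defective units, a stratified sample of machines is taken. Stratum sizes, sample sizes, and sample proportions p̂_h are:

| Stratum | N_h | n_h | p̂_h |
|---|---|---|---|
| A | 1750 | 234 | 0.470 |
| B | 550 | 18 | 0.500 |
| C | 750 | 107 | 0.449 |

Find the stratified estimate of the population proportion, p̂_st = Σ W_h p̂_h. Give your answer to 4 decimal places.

p̂_st ≈ 0.4702

N = 3050; stratum weights W_h = N_h/N.
p̂_st = Σ W_h p̂_h = (1750·0.470 + 550·0.500 + 750·0.449)/3050 = 0.47025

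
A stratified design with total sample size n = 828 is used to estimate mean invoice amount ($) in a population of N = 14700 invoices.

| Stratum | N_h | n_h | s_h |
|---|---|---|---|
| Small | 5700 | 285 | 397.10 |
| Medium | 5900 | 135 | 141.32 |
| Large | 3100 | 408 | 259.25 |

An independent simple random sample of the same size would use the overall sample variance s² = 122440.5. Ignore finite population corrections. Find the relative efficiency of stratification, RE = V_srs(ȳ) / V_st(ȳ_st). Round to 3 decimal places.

RE ≈ 1.293

V̂(ȳ_st) = Σ W_h² s_h²/n_h, with W_h = N_h/N and N = 14700:
  stratum Small: (5700/14700)²·397.10²/285 = 83.1898
  stratum Medium: (5900/14700)²·141.32²/135 = 23.831
  stratum Large: (3100/14700)²·259.25²/408 = 7.32599
V_st = 114.347
V_srs = s²/n = 122440.5/828 = 147.875
Relative efficiency = V_srs / V_st = 147.875/114.347 = 1.2932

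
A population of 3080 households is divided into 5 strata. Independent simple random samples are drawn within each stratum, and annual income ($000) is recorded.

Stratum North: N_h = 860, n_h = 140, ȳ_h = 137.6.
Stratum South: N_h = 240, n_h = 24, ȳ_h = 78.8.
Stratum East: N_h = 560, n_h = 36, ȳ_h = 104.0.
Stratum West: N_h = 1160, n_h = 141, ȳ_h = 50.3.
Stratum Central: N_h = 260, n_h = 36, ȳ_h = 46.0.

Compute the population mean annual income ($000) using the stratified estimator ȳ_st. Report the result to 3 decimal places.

ȳ_st ≈ 86.297

N = Σ N_h = 3080. Stratum weights W_h = N_h/N.
ȳ_st = (860·137.6 + 240·78.8 + 560·104.0 + 1160·50.3 + 260·46.0) / 3080 = 86.29740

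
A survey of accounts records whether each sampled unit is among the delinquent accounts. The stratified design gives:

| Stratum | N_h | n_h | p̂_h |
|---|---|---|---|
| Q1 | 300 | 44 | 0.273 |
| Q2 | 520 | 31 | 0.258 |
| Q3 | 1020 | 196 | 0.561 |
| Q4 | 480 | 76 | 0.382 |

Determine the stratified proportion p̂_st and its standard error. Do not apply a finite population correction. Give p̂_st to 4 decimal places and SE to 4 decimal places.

p̂_st ≈ 0.4188, SE ≈ 0.0279

N = 2320; stratum weights W_h = N_h/N.
p̂_st = Σ W_h p̂_h = (300·0.273 + 520·0.258 + 1020·0.561 + 480·0.382)/2320 = 0.41881
V̂(p̂_st) = Σ W_h² p̂_h(1−p̂_h)/(n_h−1):
  stratum Q1: (300/2320)²·0.273·0.727/43 = 7.71783e-05
  stratum Q2: (520/2320)²·0.258·0.742/30 = 0.000320578
  stratum Q3: (1020/2320)²·0.561·0.439/195 = 0.000244128
  stratum Q4: (480/2320)²·0.382·0.618/75 = 0.00013474
V̂(p̂_st) = 0.000776624; SE = √V̂ = 0.027868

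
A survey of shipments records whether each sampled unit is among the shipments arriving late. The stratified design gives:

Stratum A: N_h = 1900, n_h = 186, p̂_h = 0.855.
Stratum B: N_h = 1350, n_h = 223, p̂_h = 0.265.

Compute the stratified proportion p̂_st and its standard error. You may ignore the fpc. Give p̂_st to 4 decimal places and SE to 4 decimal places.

p̂_st ≈ 0.6099, SE ≈ 0.0195

N = 3250; stratum weights W_h = N_h/N.
p̂_st = Σ W_h p̂_h = (1900·0.855 + 1350·0.265)/3250 = 0.60992
V̂(p̂_st) = Σ W_h² p̂_h(1−p̂_h)/(n_h−1):
  stratum A: (1900/3250)²·0.855·0.145/185 = 0.000229036
  stratum B: (1350/3250)²·0.265·0.735/222 = 0.000151384
V̂(p̂_st) = 0.00038042; SE = √V̂ = 0.0195044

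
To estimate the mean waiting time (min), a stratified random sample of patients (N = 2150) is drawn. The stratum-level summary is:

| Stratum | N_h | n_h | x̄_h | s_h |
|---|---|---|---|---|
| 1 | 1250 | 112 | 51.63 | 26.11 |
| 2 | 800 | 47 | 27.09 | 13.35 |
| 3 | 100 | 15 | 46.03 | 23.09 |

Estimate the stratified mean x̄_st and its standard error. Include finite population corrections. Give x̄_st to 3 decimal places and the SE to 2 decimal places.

x̄_st = Σ W_h x̄_h = (1250·51.63 + 800·27.09 + 100·46.03)/2150 = 42.23837
V̂(x̄_st) = Σ W_h² (1 − n_h/N_h) s_h²/n_h, with W_h = N_h/N and N = 2150:
  stratum 1: (1250/2150)²·(1 − 112/1250)·26.11²/112 = 1.87314
  stratum 2: (800/2150)²·(1 − 47/800)·13.35²/47 = 0.494166
  stratum 3: (100/2150)²·(1 − 15/100)·23.09²/15 = 0.065358
V̂(x̄_st) = 2.43267
SE(x̄_st) = √2.43267 = 1.5597

x̄_st ≈ 42.238, SE ≈ 1.56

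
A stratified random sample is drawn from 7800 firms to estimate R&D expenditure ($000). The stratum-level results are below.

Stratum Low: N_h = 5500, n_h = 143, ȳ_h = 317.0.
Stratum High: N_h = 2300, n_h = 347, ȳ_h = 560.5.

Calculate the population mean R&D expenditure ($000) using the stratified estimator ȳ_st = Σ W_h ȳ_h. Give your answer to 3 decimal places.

ȳ_st ≈ 388.801

N = Σ N_h = 7800. Stratum weights W_h = N_h/N.
ȳ_st = (5500·317.0 + 2300·560.5) / 7800 = 388.80128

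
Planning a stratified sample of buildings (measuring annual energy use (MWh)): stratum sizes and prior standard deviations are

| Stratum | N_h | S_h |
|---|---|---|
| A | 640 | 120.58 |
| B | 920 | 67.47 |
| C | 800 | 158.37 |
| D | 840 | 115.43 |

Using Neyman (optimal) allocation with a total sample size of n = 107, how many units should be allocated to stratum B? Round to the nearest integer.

Neyman allocation: n_h = n · N_h S_h / Σ N_i S_i, with n = 107.
  stratum A: N_h·S_h = 640·120.58 = 77171.20
  stratum B: N_h·S_h = 920·67.47 = 62072.40
  stratum C: N_h·S_h = 800·158.37 = 126696.00
  stratum D: N_h·S_h = 840·115.43 = 96961.20
Σ N_h S_h = 362900.80
n for stratum B = 107·62072.40/362900.80 = 18.302 → 18

18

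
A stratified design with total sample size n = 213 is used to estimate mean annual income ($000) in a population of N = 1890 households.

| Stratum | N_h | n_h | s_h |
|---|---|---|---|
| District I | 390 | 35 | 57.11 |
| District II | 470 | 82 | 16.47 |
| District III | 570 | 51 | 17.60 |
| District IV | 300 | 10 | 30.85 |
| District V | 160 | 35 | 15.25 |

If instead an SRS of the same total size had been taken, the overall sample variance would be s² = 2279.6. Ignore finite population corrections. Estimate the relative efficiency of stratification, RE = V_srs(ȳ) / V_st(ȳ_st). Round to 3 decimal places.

RE ≈ 1.493

V̂(ȳ_st) = Σ W_h² s_h²/n_h, with W_h = N_h/N and N = 1890:
  stratum District I: (390/1890)²·57.11²/35 = 3.96791
  stratum District II: (470/1890)²·16.47²/82 = 0.204572
  stratum District III: (570/1890)²·17.60²/51 = 0.552435
  stratum District IV: (300/1890)²·30.85²/10 = 2.39789
  stratum District V: (160/1890)²·15.25²/35 = 0.0476198
V_st = 7.17043
V_srs = s²/n = 2279.6/213 = 10.7023
Relative efficiency = V_srs / V_st = 10.7023/7.17043 = 1.4926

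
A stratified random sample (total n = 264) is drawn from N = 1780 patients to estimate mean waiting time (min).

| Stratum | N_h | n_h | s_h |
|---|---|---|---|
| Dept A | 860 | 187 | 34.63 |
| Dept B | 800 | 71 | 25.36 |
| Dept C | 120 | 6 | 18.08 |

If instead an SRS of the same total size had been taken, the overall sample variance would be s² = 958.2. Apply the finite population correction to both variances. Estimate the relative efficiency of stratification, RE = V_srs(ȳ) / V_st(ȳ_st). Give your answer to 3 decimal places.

V̂(ȳ_st) = Σ W_h² (1 − n_h/N_h) s_h²/n_h, with W_h = N_h/N and N = 1780:
  stratum Dept A: (860/1780)²·(1 − 187/860)·34.63²/187 = 1.17149
  stratum Dept B: (800/1780)²·(1 − 71/800)·25.36²/71 = 1.66732
  stratum Dept C: (120/1780)²·(1 − 6/120)·18.08²/6 = 0.235229
V_st = 3.07403
V_srs = (1 − 264/1780)·958.2/264 = 3.09123
Relative efficiency = V_srs / V_st = 3.09123/3.07403 = 1.0056

RE ≈ 1.006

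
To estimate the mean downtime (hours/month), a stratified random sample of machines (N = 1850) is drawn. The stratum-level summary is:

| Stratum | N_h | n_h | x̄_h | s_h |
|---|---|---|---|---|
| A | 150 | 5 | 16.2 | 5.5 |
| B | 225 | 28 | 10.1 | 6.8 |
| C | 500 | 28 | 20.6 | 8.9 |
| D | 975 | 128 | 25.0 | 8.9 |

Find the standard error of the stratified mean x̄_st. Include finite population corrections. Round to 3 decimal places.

SE(x̄_st) ≈ 0.636

V̂(x̄_st) = Σ W_h² (1 − n_h/N_h) s_h²/n_h, with W_h = N_h/N and N = 1850:
  stratum A: (150/1850)²·(1 − 5/150)·5.5²/5 = 0.0384478
  stratum B: (225/1850)²·(1 − 28/225)·6.8²/28 = 0.0213877
  stratum C: (500/1850)²·(1 − 28/500)·8.9²/28 = 0.19507
  stratum D: (975/1850)²·(1 − 128/975)·8.9²/128 = 0.149319
V̂(x̄_st) = 0.404224
SE(x̄_st) = √0.404224 = 0.635786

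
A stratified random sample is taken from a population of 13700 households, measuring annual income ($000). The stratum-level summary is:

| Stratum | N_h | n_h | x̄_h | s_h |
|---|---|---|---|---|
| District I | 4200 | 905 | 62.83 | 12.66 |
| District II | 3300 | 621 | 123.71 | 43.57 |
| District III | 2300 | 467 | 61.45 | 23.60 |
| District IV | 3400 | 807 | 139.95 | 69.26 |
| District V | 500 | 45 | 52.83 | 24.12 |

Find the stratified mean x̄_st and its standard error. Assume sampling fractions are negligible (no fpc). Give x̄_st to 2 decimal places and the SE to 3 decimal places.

x̄_st = Σ W_h x̄_h = (4200·62.83 + 3300·123.71 + 2300·61.45 + 3400·139.95 + 500·52.83)/13700 = 96.03715
V̂(x̄_st) = Σ W_h² s_h²/n_h, with W_h = N_h/N and N = 13700:
  stratum District I: (4200/13700)²·12.66²/905 = 0.0166447
  stratum District II: (3300/13700)²·43.57²/621 = 0.177366
  stratum District III: (2300/13700)²·23.60²/467 = 0.0336141
  stratum District IV: (3400/13700)²·69.26²/807 = 0.366107
  stratum District V: (500/13700)²·24.12²/45 = 0.0172203
V̂(x̄_st) = 0.610952
SE(x̄_st) = √0.610952 = 0.781634

x̄_st ≈ 96.04, SE ≈ 0.782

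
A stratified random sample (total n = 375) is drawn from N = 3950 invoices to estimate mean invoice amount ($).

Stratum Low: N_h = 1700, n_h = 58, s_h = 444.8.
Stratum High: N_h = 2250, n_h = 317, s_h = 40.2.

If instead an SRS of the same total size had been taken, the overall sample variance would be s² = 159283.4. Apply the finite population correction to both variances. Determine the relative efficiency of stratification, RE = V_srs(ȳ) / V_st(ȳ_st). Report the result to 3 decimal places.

V̂(ȳ_st) = Σ W_h² (1 − n_h/N_h) s_h²/n_h, with W_h = N_h/N and N = 3950:
  stratum Low: (1700/3950)²·(1 − 58/1700)·444.8²/58 = 610.28
  stratum High: (2250/3950)²·(1 − 317/2250)·40.2²/317 = 1.42106
V_st = 611.701
V_srs = (1 − 375/3950)·159283.4/375 = 384.431
Relative efficiency = V_srs / V_st = 384.431/611.701 = 0.6285

RE ≈ 0.628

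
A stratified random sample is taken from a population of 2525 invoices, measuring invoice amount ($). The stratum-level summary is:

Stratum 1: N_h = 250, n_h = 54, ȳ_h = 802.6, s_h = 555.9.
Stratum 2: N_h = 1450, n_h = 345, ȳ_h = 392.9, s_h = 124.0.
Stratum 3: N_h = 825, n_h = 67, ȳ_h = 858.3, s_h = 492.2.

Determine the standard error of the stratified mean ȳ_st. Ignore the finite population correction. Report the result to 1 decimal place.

V̂(ȳ_st) = Σ W_h² s_h²/n_h, with W_h = N_h/N and N = 2525:
  stratum 1: (250/2525)²·555.9²/54 = 56.0992
  stratum 2: (1450/2525)²·124.0²/345 = 14.6973
  stratum 3: (825/2525)²·492.2²/67 = 386.006
V̂(ȳ_st) = 456.802
SE(ȳ_st) = √456.802 = 21.3729

SE(ȳ_st) ≈ 21.4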